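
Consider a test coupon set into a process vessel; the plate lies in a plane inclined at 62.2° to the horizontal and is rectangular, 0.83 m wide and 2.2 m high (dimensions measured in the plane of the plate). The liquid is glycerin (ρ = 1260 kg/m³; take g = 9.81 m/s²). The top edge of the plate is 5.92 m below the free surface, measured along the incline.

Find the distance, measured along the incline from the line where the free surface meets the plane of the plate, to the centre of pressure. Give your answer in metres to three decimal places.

y_p = 7.077 m

γ = ρg = 1260 × 9.81 / 1000 = 12.3606 kN/m³.
Let θ = 62.2° be the plate's angle to the horizontal; measure y along the incline from where the plane meets the free surface. Vertical depth h = y·sinθ with sinθ = 0.884581.
The centroid lies 2.2/2 = 1.1 m below the top edge, so y_c = 5.92 + 1.1 = 7.02 m and h_c = 7.02 × 0.884581 = 6.20976 m.
A = 0.83 × 2.2 = 1.826 m².
Resultant F = γ·h_c·A = 12.3606 × 6.20976 × 1.826 = 140.157 kN.
I_c = b·h³/12 = 0.83 × 2.2³/12 = 0.736487 m⁴.
Centre of pressure: y_p = y_c + I_c/(y_c·A) = 7.02 + 0.736487/(7.02 × 1.826) = 7.02 + 0.0574549 = 7.07745 m along the plane.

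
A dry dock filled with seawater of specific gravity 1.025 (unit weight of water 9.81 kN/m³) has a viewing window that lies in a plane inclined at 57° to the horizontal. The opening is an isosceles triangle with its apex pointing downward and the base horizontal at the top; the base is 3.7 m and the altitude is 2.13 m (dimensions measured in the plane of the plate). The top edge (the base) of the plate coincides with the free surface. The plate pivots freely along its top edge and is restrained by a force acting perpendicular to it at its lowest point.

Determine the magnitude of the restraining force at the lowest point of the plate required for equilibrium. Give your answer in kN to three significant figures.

P ≈ 11.8 kN

γ = 1.025 × 9.81 = 10.05525 kN/m³.
Let θ = 57° be the plate's angle to the horizontal; measure y along the incline from where the plane meets the free surface. Vertical depth h = y·sinθ with sinθ = 0.838671.
With the apex down, the centroid sits h/3 = 2.13/3 = 0.71 m below the base (the top edge), so y_c = 0.71 m and h_c = 0.71 × 0.838671 = 0.595456 m.
A = ½ × 3.7 × 2.13 = 3.9405 m².
Resultant F = γ·h_c·A = 10.05525 × 0.595456 × 3.9405 = 23.5936 kN.
I_c = b·h³/36 = 3.7 × 2.13³/36 = 0.993203 m⁴.
Centre of pressure: y_p = y_c + I_c/(y_c·A) = 0.71 + 0.993203/(0.71 × 3.9405) = 0.71 + 0.355 = 1.065 m along the plane.
The resultant acts 0.71 + 0.355 = 1.065 m (along the plate) below the hinge at the top edge, so the moment about the hinge is M = F × 1.065 = 23.5936 × 1.065 = 25.1272 kN·m.
A normal force at the bottom, 2.13 m from the hinge, must supply this moment: P = 25.1272/2.13 = 11.7968 kN.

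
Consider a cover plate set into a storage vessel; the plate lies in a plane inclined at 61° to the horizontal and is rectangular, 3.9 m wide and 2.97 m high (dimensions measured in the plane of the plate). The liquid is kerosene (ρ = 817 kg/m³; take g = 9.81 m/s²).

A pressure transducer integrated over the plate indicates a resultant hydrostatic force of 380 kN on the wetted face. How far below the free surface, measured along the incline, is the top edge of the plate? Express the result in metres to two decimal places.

y_top ≈ 3.20 m

γ = ρg = 817 × 9.81 / 1000 = 8.01477 kN/m³.
A = 3.9 × 2.97 = 11.583 m².
From F = γ·h_c·A, the centroid depth is h_c = 380/(8.01477 × 11.583) = 4.09328 m.
Let θ = 61° be the plate's angle to the horizontal; measure y along the incline from where the plane meets the free surface. Vertical depth h = y·sinθ with sinθ = 0.874620.
Along the incline, y_c = h_c/sinθ = 4.09328/0.874620 = 4.68007 m.
The centroid lies 2.97/2 = 1.485 m below the top edge, so the top edge sits at y_top = 4.68007 − 1.485 = 3.19507 m along the incline.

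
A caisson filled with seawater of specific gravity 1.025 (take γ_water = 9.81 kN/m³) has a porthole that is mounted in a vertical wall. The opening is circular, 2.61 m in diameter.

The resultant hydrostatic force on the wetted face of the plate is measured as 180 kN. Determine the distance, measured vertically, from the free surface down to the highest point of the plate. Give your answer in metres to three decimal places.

γ = 1.025 × 9.81 = 10.05525 kN/m³.
A = π(1.305)² = 5.35021 m².
From F = γ·h_c·A, the centroid depth is h_c = 180/(10.05525 × 5.35021) = 3.34587 m.
The centroid is at the centre, 1.305 m below the top of the plate, so the highest point sits at h_top = 3.34587 − 1.305 = 2.04087 m below the surface.

d_top ≈ 2.041 m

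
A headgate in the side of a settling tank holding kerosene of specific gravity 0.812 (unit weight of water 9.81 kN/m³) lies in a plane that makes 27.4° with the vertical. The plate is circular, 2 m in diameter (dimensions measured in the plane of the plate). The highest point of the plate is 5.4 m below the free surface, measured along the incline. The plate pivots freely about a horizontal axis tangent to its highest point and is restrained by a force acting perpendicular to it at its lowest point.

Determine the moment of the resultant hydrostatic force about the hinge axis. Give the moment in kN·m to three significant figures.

γ = 0.812 × 9.81 = 7.96572 kN/m³.
The plate makes 27.4° with the vertical, i.e. θ = 90° − 27.4° = 62.6° to the horizontal. Measuring y along the incline from the free-surface line, vertical depth h = y·sinθ with sinθ = 0.887815.
The centroid is at the centre, 1 m below the top of the plate, so y_c = 5.4 + 1 = 6.4 m and h_c = 6.4 × 0.887815 = 5.68202 m.
A = π(1)² = 3.14159 m².
Resultant F = γ·h_c·A = 7.96572 × 5.68202 × 3.14159 = 142.193 kN.
I_c = πr⁴/4 = π × 1⁴/4 = 0.785398 m⁴.
Centre of pressure: y_p = y_c + I_c/(y_c·A) = 6.4 + 0.785398/(6.4 × 3.14159) = 6.4 + 0.0390625 = 6.43906 m along the plane.
The resultant acts 1 + 0.0390625 = 1.03906 m (along the plate) below the hinge at the top edge, so the moment about the hinge is M = F × 1.03906 = 142.193 × 1.03906 = 147.747 kN·m.

M ≈ 148 kN·m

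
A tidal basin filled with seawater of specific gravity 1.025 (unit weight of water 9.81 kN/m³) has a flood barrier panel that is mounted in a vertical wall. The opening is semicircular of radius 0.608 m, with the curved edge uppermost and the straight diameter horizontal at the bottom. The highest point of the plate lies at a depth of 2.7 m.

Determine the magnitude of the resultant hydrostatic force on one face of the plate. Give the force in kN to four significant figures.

F ≈ 17.81 kN

γ = 1.025 × 9.81 = 10.05525 kN/m³.
The centroid lies 4r/(3π) = 0.258043 m above the diameter, so r − 4r/(3π) = 0.608 − 0.258043 = 0.349957 m below the topmost point, so the centroid depth is h_c = 2.7 + 0.349957 = 3.04996 m.
A = πr²/2 = π × 0.608²/2 = 0.580667 m².
Resultant F = γ·h_c·A = 10.05525 × 3.04996 × 0.580667 = 17.808 kN.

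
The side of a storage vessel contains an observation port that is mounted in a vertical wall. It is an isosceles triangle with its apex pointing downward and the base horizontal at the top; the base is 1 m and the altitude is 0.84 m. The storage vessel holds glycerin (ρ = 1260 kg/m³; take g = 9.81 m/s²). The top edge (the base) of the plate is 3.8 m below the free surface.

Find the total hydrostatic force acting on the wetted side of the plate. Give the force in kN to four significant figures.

γ = ρg = 1260 × 9.81 / 1000 = 12.3606 kN/m³.
With the apex down, the centroid sits h/3 = 0.84/3 = 0.28 m below the base (the top edge), so the centroid depth is h_c = 3.8 + 0.28 = 4.08 m.
A = ½ × 1 × 0.84 = 0.42 m².
Resultant F = γ·h_c·A = 12.3606 × 4.08 × 0.42 = 21.1811 kN.

F ≈ 21.18 kN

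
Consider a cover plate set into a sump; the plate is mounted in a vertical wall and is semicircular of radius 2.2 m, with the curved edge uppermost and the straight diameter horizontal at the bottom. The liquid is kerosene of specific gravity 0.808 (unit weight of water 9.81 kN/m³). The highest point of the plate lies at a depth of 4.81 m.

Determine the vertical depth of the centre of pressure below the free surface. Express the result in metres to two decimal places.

h_p = 6.13 m

γ = 0.808 × 9.81 = 7.92648 kN/m³.
The centroid lies 4r/(3π) = 0.933709 m above the diameter, so r − 4r/(3π) = 2.2 − 0.933709 = 1.26629 m below the topmost point, so the centroid depth is h_c = 4.81 + 1.26629 = 6.07629 m.
A = πr²/2 = π × 2.2²/2 = 7.60265 m².
Resultant F = γ·h_c·A = 7.92648 × 6.07629 × 7.60265 = 366.171 kN.
I_c = (π/8 − 8/(9π))·r⁴ = 0.109757 × 2.2⁴ = 2.57112 m⁴.
Centre of pressure: y_p = y_c + I_c/(y_c·A) = 6.07629 + 2.57112/(6.07629 × 7.60265) = 6.07629 + 0.0556569 = 6.13195 m along the plane.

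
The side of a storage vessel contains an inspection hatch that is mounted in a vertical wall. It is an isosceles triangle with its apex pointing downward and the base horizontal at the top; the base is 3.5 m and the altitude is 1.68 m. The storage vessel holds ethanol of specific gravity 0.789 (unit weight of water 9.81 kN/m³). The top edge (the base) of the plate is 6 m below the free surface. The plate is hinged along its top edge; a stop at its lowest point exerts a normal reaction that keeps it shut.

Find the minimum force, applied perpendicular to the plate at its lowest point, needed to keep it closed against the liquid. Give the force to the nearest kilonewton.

γ = 0.789 × 9.81 = 7.74009 kN/m³.
With the apex down, the centroid sits h/3 = 1.68/3 = 0.56 m below the base (the top edge), so the centroid depth is h_c = 6 + 0.56 = 6.56 m.
A = ½ × 3.5 × 1.68 = 2.94 m².
Resultant F = γ·h_c·A = 7.74009 × 6.56 × 2.94 = 149.278 kN.
I_c = b·h³/36 = 3.5 × 1.68³/36 = 0.460992 m⁴.
Centre of pressure: y_p = y_c + I_c/(y_c·A) = 6.56 + 0.460992/(6.56 × 2.94) = 6.56 + 0.0239024 = 6.5839 m along the plane.
The resultant acts 0.56 + 0.0239024 = 0.583902 m (along the plate) below the hinge at the top edge, so the moment about the hinge is M = F × 0.583902 = 149.278 × 0.583902 = 87.1637 kN·m.
A normal force at the bottom, 1.68 m from the hinge, must supply this moment: P = 87.1637/1.68 = 51.8832 kN.

P ≈ 52 kN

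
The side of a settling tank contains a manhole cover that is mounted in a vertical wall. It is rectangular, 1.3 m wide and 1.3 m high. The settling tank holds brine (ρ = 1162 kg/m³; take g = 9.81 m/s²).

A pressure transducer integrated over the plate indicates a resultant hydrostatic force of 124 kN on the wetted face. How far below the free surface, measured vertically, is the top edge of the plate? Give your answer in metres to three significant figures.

d_top ≈ 5.79 m

γ = ρg = 1162 × 9.81 / 1000 = 11.39922 kN/m³.
A = 1.3 × 1.3 = 1.69 m².
From F = γ·h_c·A, the centroid depth is h_c = 124/(11.39922 × 1.69) = 6.43665 m.
The centroid lies 1.3/2 = 0.65 m below the top edge, so the top edge sits at h_top = 6.43665 − 0.65 = 5.78665 m below the surface.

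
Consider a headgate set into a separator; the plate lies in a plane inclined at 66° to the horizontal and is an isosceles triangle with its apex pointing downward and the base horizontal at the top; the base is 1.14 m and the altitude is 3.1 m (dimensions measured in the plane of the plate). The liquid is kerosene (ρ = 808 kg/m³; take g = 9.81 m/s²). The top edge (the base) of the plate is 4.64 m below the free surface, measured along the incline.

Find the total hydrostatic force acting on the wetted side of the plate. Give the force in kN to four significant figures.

F ≈ 72.59 kN

γ = ρg = 808 × 9.81 / 1000 = 7.92648 kN/m³.
Let θ = 66° be the plate's angle to the horizontal; measure y along the incline from where the plane meets the free surface. Vertical depth h = y·sinθ with sinθ = 0.913545.
With the apex down, the centroid sits h/3 = 3.1/3 = 1.03333 m below the base (the top edge), so y_c = 4.64 + 1.03333 = 5.67333 m and h_c = 5.67333 × 0.913545 = 5.18284 m.
A = ½ × 1.14 × 3.1 = 1.767 m².
Resultant F = γ·h_c·A = 7.92648 × 5.18284 × 1.767 = 72.5913 kN.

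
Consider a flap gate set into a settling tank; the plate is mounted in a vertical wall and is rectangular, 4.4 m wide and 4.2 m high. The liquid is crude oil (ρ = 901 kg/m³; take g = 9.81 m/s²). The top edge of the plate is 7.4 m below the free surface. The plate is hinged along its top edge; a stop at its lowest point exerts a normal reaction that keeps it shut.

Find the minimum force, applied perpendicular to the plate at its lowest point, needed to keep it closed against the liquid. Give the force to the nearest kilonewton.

γ = ρg = 901 × 9.81 / 1000 = 8.83881 kN/m³.
The centroid lies 4.2/2 = 2.1 m below the top edge, so the centroid depth is h_c = 7.4 + 2.1 = 9.5 m.
A = 4.4 × 4.2 = 18.48 m².
Resultant F = γ·h_c·A = 8.83881 × 9.5 × 18.48 = 1551.74 kN.
I_c = b·h³/12 = 4.4 × 4.2³/12 = 27.1656 m⁴.
Centre of pressure: y_p = y_c + I_c/(y_c·A) = 9.5 + 27.1656/(9.5 × 18.48) = 9.5 + 0.154737 = 9.65474 m along the plane.
The resultant acts 2.1 + 0.154737 = 2.25474 m (along the plate) below the hinge at the top edge, so the moment about the hinge is M = F × 2.25474 = 1551.74 × 2.25474 = 3498.77 kN·m.
A normal force at the bottom, 4.2 m from the hinge, must supply this moment: P = 3498.77/4.2 = 833.04 kN.

P ≈ 833 kN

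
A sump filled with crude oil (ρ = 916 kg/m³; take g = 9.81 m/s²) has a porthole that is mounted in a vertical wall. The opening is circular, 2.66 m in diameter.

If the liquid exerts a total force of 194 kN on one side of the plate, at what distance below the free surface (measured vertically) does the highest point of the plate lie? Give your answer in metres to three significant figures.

d_top ≈ 2.55 m

γ = ρg = 916 × 9.81 / 1000 = 8.98596 kN/m³.
A = π(1.33)² = 5.55716 m².
From F = γ·h_c·A, the centroid depth is h_c = 194/(8.98596 × 5.55716) = 3.88494 m.
The centroid is at the centre, 1.33 m below the top of the plate, so the highest point sits at h_top = 3.88494 − 1.33 = 2.55494 m below the surface.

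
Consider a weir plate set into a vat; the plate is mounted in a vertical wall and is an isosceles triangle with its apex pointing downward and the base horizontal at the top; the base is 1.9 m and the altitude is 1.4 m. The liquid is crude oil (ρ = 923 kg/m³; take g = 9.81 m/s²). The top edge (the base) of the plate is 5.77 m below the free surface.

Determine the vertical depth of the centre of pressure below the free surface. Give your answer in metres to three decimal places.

γ = ρg = 923 × 9.81 / 1000 = 9.05463 kN/m³.
With the apex down, the centroid sits h/3 = 1.4/3 = 0.466667 m below the base (the top edge), so the centroid depth is h_c = 5.77 + 0.466667 = 6.23667 m.
A = ½ × 1.9 × 1.4 = 1.33 m².
Resultant F = γ·h_c·A = 9.05463 × 6.23667 × 1.33 = 75.1061 kN.
I_c = b·h³/36 = 1.9 × 1.4³/36 = 0.144822 m⁴.
Centre of pressure: y_p = y_c + I_c/(y_c·A) = 6.23667 + 0.144822/(6.23667 × 1.33) = 6.23667 + 0.0174594 = 6.25413 m along the plane.

h_p = 6.254 m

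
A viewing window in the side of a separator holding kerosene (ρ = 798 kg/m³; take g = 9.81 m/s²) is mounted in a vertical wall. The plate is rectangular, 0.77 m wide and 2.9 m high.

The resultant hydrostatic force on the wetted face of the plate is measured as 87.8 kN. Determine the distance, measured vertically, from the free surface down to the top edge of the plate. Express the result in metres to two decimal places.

d_top ≈ 3.57 m

γ = ρg = 798 × 9.81 / 1000 = 7.82838 kN/m³.
A = 0.77 × 2.9 = 2.233 m².
From F = γ·h_c·A, the centroid depth is h_c = 87.8/(7.82838 × 2.233) = 5.02266 m.
The centroid lies 2.9/2 = 1.45 m below the top edge, so the top edge sits at h_top = 5.02266 − 1.45 = 3.57266 m below the surface.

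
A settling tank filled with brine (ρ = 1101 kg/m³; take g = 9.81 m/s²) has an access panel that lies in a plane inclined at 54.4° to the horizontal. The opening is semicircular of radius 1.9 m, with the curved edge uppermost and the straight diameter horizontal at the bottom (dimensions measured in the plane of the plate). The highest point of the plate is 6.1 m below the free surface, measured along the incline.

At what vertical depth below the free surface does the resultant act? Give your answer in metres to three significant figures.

h_p = 5.88 m

γ = ρg = 1101 × 9.81 / 1000 = 10.80081 kN/m³.
Let θ = 54.4° be the plate's angle to the horizontal; measure y along the incline from where the plane meets the free surface. Vertical depth h = y·sinθ with sinθ = 0.813101.
The centroid lies 4r/(3π) = 0.806385 m above the diameter, so r − 4r/(3π) = 1.9 − 0.806385 = 1.09361 m below the topmost point, so y_c = 6.1 + 1.09361 = 7.19361 m and h_c = 7.19361 × 0.813101 = 5.84913 m.
A = πr²/2 = π × 1.9²/2 = 5.67057 m².
Resultant F = γ·h_c·A = 10.80081 × 5.84913 × 5.67057 = 358.24 kN.
I_c = (π/8 − 8/(9π))·r⁴ = 0.109757 × 1.9⁴ = 1.43036 m⁴.
Centre of pressure: y_p = y_c + I_c/(y_c·A) = 7.19361 + 1.43036/(7.19361 × 5.67057) = 7.19361 + 0.0350648 = 7.22867 m along the plane.
Vertically, h_p = y_p·sinθ = 7.22867 × 0.813101 = 5.87764 m.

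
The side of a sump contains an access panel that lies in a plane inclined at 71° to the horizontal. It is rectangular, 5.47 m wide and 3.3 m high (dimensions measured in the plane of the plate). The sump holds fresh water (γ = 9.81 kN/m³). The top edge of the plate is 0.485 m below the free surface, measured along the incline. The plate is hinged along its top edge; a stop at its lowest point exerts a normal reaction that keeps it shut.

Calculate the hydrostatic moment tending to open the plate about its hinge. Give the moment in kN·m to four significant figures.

γ = 9.81 kN/m³.
Let θ = 71° be the plate's angle to the horizontal; measure y along the incline from where the plane meets the free surface. Vertical depth h = y·sinθ with sinθ = 0.945519.
The centroid lies 3.3/2 = 1.65 m below the top edge, so y_c = 0.485 + 1.65 = 2.135 m and h_c = 2.135 × 0.945519 = 2.01868 m.
A = 5.47 × 3.3 = 18.051 m².
Resultant F = γ·h_c·A = 9.81 × 2.01868 × 18.051 = 357.468 kN.
I_c = b·h³/12 = 5.47 × 3.3³/12 = 16.3813 m⁴.
Centre of pressure: y_p = y_c + I_c/(y_c·A) = 2.135 + 16.3813/(2.135 × 18.051) = 2.135 + 0.425059 = 2.56006 m along the plane.
The resultant acts 1.65 + 0.425059 = 2.07506 m (along the plate) below the hinge at the top edge, so the moment about the hinge is M = F × 2.07506 = 357.468 × 2.07506 = 741.768 kN·m.

M ≈ 741.8 kN·m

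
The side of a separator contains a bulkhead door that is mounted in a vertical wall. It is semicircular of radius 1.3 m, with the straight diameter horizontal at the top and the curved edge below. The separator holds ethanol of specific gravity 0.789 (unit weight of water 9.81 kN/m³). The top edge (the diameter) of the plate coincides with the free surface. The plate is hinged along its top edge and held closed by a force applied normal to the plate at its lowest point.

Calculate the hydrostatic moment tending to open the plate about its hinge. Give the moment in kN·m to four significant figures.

M ≈ 8.681 kN·m

γ = 0.789 × 9.81 = 7.74009 kN/m³.
The centroid of a semicircle lies 4r/(3π) = 0.551737 m from the diameter, here below the top edge, so the centroid depth is h_c = 0.551737 m.
A = πr²/2 = π × 1.3²/2 = 2.65465 m².
Resultant F = γ·h_c·A = 7.74009 × 0.551737 × 2.65465 = 11.3367 kN.
I_c = (π/8 − 8/(9π))·r⁴ = 0.109757 × 1.3⁴ = 0.313477 m⁴.
Centre of pressure: y_p = y_c + I_c/(y_c·A) = 0.551737 + 0.313477/(0.551737 × 2.65465) = 0.551737 + 0.214026 = 0.765763 m along the plane.
The resultant acts 0.551737 + 0.214026 = 0.765763 m (along the plate) below the hinge at the top edge, so the moment about the hinge is M = F × 0.765763 = 11.3367 × 0.765763 = 8.68123 kN·m.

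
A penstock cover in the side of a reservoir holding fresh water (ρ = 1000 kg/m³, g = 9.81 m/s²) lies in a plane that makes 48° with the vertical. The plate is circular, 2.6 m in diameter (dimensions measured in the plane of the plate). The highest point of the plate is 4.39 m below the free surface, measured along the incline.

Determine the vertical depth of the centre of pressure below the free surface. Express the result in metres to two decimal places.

γ = ρg = 1000 × 9.81 = 9810 N/m³ = 9.81 kN/m³.
The plate makes 48° with the vertical, i.e. θ = 90° − 48° = 42° to the horizontal. Measuring y along the incline from the free-surface line, vertical depth h = y·sinθ with sinθ = 0.669131.
The centroid is at the centre, 1.3 m below the top of the plate, so y_c = 4.39 + 1.3 = 5.69 m and h_c = 5.69 × 0.669131 = 3.80736 m.
A = π(1.3)² = 5.30929 m².
Resultant F = γ·h_c·A = 9.81 × 3.80736 × 5.30929 = 198.303 kN.
I_c = πr⁴/4 = π × 1.3⁴/4 = 2.24318 m⁴.
Centre of pressure: y_p = y_c + I_c/(y_c·A) = 5.69 + 2.24318/(5.69 × 5.30929) = 5.69 + 0.0742532 = 5.76425 m along the plane.
Vertically, h_p = y_p·sinθ = 5.76425 × 0.669131 = 3.85704 m.

h_p = 3.86 m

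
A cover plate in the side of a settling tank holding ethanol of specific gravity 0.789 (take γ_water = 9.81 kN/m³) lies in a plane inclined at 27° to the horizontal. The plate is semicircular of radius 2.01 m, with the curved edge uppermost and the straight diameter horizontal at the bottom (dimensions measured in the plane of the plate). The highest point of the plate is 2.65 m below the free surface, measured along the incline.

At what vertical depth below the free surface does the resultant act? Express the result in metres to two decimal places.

γ = 0.789 × 9.81 = 7.74009 kN/m³.
Let θ = 27° be the plate's angle to the horizontal; measure y along the incline from where the plane meets the free surface. Vertical depth h = y·sinθ with sinθ = 0.453990.
The centroid lies 4r/(3π) = 0.85307 m above the diameter, so r − 4r/(3π) = 2.01 − 0.85307 = 1.15693 m below the topmost point, so y_c = 2.65 + 1.15693 = 3.80693 m and h_c = 3.80693 × 0.453990 = 1.72831 m.
A = πr²/2 = π × 2.01²/2 = 6.34617 m².
Resultant F = γ·h_c·A = 7.74009 × 1.72831 × 6.34617 = 84.8945 kN.
I_c = (π/8 − 8/(9π))·r⁴ = 0.109757 × 2.01⁴ = 1.7915 m⁴.
Centre of pressure: y_p = y_c + I_c/(y_c·A) = 3.80693 + 1.7915/(3.80693 × 6.34617) = 3.80693 + 0.0741533 = 3.88108 m along the plane.
Vertically, h_p = y_p·sinθ = 3.88108 × 0.453990 = 1.76197 m.

h_p = 1.76 m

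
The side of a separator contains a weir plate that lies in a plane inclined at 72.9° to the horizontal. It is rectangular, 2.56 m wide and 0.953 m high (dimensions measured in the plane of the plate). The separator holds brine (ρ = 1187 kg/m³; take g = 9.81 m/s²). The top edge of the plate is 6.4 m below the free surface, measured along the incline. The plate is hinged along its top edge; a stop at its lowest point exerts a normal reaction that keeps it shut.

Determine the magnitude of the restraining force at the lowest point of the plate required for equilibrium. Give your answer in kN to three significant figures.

γ = ρg = 1187 × 9.81 / 1000 = 11.64447 kN/m³.
Let θ = 72.9° be the plate's angle to the horizontal; measure y along the incline from where the plane meets the free surface. Vertical depth h = y·sinθ with sinθ = 0.955793.
The centroid lies 0.953/2 = 0.4765 m below the top edge, so y_c = 6.4 + 0.4765 = 6.8765 m and h_c = 6.8765 × 0.955793 = 6.57251 m.
A = 2.56 × 0.953 = 2.43968 m².
Resultant F = γ·h_c·A = 11.64447 × 6.57251 × 2.43968 = 186.717 kN.
I_c = b·h³/12 = 2.56 × 0.953³/12 = 0.184645 m⁴.
Centre of pressure: y_p = y_c + I_c/(y_c·A) = 6.8765 + 0.184645/(6.8765 × 2.43968) = 6.8765 + 0.0110062 = 6.88751 m along the plane.
The resultant acts 0.4765 + 0.0110062 = 0.487506 m (along the plate) below the hinge at the top edge, so the moment about the hinge is M = F × 0.487506 = 186.717 × 0.487506 = 91.0257 kN·m.
A normal force at the bottom, 0.953 m from the hinge, must supply this moment: P = 91.0257/0.953 = 95.5149 kN.

P ≈ 95.5 kN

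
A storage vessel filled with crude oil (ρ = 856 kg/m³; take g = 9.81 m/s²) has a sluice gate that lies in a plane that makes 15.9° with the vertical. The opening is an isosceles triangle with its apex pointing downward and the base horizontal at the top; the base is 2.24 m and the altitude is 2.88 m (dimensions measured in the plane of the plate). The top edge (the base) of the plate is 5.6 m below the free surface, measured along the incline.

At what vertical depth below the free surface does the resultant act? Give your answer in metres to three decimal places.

γ = ρg = 856 × 9.81 / 1000 = 8.39736 kN/m³.
The plate makes 15.9° with the vertical, i.e. θ = 90° − 15.9° = 74.1° to the horizontal. Measuring y along the incline from the free-surface line, vertical depth h = y·sinθ with sinθ = 0.961741.
With the apex down, the centroid sits h/3 = 2.88/3 = 0.96 m below the base (the top edge), so y_c = 5.6 + 0.96 = 6.56 m and h_c = 6.56 × 0.961741 = 6.30902 m.
A = ½ × 2.24 × 2.88 = 3.2256 m².
Resultant F = γ·h_c·A = 8.39736 × 6.30902 × 3.2256 = 170.889 kN.
I_c = b·h³/36 = 2.24 × 2.88³/36 = 1.48636 m⁴.
Centre of pressure: y_p = y_c + I_c/(y_c·A) = 6.56 + 1.48636/(6.56 × 3.2256) = 6.56 + 0.0702441 = 6.63024 m along the plane.
Vertically, h_p = y_p·sinθ = 6.63024 × 0.961741 = 6.37657 m.

h_p = 6.377 m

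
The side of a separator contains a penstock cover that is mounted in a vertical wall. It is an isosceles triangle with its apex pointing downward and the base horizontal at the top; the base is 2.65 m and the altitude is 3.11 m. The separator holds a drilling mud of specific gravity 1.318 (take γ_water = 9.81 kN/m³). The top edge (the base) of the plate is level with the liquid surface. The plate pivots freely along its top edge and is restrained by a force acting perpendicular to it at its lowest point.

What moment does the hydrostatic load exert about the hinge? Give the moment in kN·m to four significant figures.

γ = 1.318 × 9.81 = 12.92958 kN/m³.
With the apex down, the centroid sits h/3 = 3.11/3 = 1.03667 m below the base (the top edge), so the centroid depth is h_c = 1.03667 m.
A = ½ × 2.65 × 3.11 = 4.12075 m².
Resultant F = γ·h_c·A = 12.92958 × 1.03667 × 4.12075 = 55.2333 kN.
I_c = b·h³/36 = 2.65 × 3.11³/36 = 2.21424 m⁴.
Centre of pressure: y_p = y_c + I_c/(y_c·A) = 1.03667 + 2.21424/(1.03667 × 4.12075) = 1.03667 + 0.518332 = 1.555 m along the plane.
The resultant acts 1.03667 + 0.518332 = 1.555 m (along the plate) below the hinge at the top edge, so the moment about the hinge is M = F × 1.555 = 55.2333 × 1.555 = 85.8878 kN·m.

M ≈ 85.89 kN·m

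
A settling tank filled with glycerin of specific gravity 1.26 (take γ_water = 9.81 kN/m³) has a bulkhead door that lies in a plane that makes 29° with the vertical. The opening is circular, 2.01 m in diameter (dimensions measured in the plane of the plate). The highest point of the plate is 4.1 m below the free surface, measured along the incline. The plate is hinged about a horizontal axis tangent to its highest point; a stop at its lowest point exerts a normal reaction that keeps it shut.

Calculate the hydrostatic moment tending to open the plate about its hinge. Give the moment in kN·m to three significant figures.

M ≈ 185 kN·m

γ = 1.26 × 9.81 = 12.3606 kN/m³.
The plate makes 29° with the vertical, i.e. θ = 90° − 29° = 61° to the horizontal. Measuring y along the incline from the free-surface line, vertical depth h = y·sinθ with sinθ = 0.874620.
The centroid is at the centre, 1.005 m below the top of the plate, so y_c = 4.1 + 1.005 = 5.105 m and h_c = 5.105 × 0.874620 = 4.46494 m.
A = π(1.005)² = 3.17309 m².
Resultant F = γ·h_c·A = 12.3606 × 4.46494 × 3.17309 = 175.121 kN.
I_c = πr⁴/4 = π × 1.005⁴/4 = 0.801224 m⁴.
Centre of pressure: y_p = y_c + I_c/(y_c·A) = 5.105 + 0.801224/(5.105 × 3.17309) = 5.105 + 0.0494625 = 5.15446 m along the plane.
The resultant acts 1.005 + 0.0494625 = 1.05446 m (along the plate) below the hinge at the top edge, so the moment about the hinge is M = F × 1.05446 = 175.121 × 1.05446 = 184.658 kN·m.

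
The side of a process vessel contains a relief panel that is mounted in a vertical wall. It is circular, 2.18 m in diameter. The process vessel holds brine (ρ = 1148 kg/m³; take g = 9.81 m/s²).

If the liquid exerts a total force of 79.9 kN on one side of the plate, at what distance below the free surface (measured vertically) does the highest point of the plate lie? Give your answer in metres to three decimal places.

γ = ρg = 1148 × 9.81 / 1000 = 11.26188 kN/m³.
A = π(1.09)² = 3.73253 m².
From F = γ·h_c·A, the centroid depth is h_c = 79.9/(11.26188 × 3.73253) = 1.90078 m.
The centroid is at the centre, 1.09 m below the top of the plate, so the highest point sits at h_top = 1.90078 − 1.09 = 0.81078 m below the surface.

d_top ≈ 0.811 m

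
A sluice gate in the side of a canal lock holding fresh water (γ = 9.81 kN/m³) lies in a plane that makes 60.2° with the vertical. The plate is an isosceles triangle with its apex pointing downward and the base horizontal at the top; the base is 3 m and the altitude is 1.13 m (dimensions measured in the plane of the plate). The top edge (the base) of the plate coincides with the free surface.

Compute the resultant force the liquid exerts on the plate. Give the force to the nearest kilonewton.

F ≈ 3 kN

γ = 9.81 kN/m³.
The plate makes 60.2° with the vertical, i.e. θ = 90° − 60.2° = 29.8° to the horizontal. Measuring y along the incline from the free-surface line, vertical depth h = y·sinθ with sinθ = 0.496974.
With the apex down, the centroid sits h/3 = 1.13/3 = 0.376667 m below the base (the top edge), so y_c = 0.376667 m and h_c = 0.376667 × 0.496974 = 0.187194 m.
A = ½ × 3 × 1.13 = 1.695 m².
Resultant F = γ·h_c·A = 9.81 × 0.187194 × 1.695 = 3.11265 kN.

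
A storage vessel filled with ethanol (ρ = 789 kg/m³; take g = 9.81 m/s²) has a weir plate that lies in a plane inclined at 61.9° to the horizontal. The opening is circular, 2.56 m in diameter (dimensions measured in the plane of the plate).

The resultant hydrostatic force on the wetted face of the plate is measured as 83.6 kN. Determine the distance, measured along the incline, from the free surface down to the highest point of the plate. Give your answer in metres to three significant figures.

γ = ρg = 789 × 9.81 / 1000 = 7.74009 kN/m³.
A = π(1.28)² = 5.14719 m².
From F = γ·h_c·A, the centroid depth is h_c = 83.6/(7.74009 × 5.14719) = 2.09841 m.
Let θ = 61.9° be the plate's angle to the horizontal; measure y along the incline from where the plane meets the free surface. Vertical depth h = y·sinθ with sinθ = 0.882127.
Along the incline, y_c = h_c/sinθ = 2.09841/0.882127 = 2.37881 m.
The centroid is at the centre, 1.28 m below the top of the plate, so the highest point sits at y_top = 2.37881 − 1.28 = 1.09881 m along the incline.

y_top ≈ 1.10 m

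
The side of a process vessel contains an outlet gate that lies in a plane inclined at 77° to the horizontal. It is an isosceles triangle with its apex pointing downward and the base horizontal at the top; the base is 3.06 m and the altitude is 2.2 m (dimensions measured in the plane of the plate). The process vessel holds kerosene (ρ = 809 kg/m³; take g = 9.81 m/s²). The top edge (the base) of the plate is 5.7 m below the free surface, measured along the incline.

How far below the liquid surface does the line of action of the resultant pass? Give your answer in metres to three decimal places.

γ = ρg = 809 × 9.81 / 1000 = 7.93629 kN/m³.
Let θ = 77° be the plate's angle to the horizontal; measure y along the incline from where the plane meets the free surface. Vertical depth h = y·sinθ with sinθ = 0.974370.
With the apex down, the centroid sits h/3 = 2.2/3 = 0.733333 m below the base (the top edge), so y_c = 5.7 + 0.733333 = 6.43333 m and h_c = 6.43333 × 0.974370 = 6.26844 m.
A = ½ × 3.06 × 2.2 = 3.366 m².
Resultant F = γ·h_c·A = 7.93629 × 6.26844 × 3.366 = 167.452 kN.
I_c = b·h³/36 = 3.06 × 2.2³/36 = 0.90508 m⁴.
Centre of pressure: y_p = y_c + I_c/(y_c·A) = 6.43333 + 0.90508/(6.43333 × 3.366) = 6.43333 + 0.0417962 = 6.47513 m along the plane.
Vertically, h_p = y_p·sinθ = 6.47513 × 0.974370 = 6.30917 m.

h_p = 6.309 m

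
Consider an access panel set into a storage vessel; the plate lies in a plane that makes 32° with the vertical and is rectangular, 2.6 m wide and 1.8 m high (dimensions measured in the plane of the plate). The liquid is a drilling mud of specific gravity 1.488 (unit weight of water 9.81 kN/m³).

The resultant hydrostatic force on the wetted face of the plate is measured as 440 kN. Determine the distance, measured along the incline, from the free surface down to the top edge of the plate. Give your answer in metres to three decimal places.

y_top ≈ 6.695 m

γ = 1.488 × 9.81 = 14.59728 kN/m³.
A = 2.6 × 1.8 = 4.68 m².
From F = γ·h_c·A, the centroid depth is h_c = 440/(14.59728 × 4.68) = 6.44073 m.
The plate makes 32° with the vertical, i.e. θ = 90° − 32° = 58° to the horizontal. Measuring y along the incline from the free-surface line, vertical depth h = y·sinθ with sinθ = 0.848048.
Along the incline, y_c = h_c/sinθ = 6.44073/0.848048 = 7.59477 m.
The centroid lies 1.8/2 = 0.9 m below the top edge, so the top edge sits at y_top = 7.59477 − 0.9 = 6.69477 m along the incline.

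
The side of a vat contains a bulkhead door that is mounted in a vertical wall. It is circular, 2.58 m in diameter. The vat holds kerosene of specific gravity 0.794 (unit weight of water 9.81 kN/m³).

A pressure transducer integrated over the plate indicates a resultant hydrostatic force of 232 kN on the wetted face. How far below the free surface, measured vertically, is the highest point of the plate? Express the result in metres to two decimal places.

γ = 0.794 × 9.81 = 7.78914 kN/m³.
A = π(1.29)² = 5.22792 m².
From F = γ·h_c·A, the centroid depth is h_c = 232/(7.78914 × 5.22792) = 5.69731 m.
The centroid is at the centre, 1.29 m below the top of the plate, so the highest point sits at h_top = 5.69731 − 1.29 = 4.40731 m below the surface.

d_top ≈ 4.41 m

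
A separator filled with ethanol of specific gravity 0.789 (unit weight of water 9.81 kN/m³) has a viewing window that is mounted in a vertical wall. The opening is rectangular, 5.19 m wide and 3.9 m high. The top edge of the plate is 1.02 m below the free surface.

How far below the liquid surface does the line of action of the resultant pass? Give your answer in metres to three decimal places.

γ = 0.789 × 9.81 = 7.74009 kN/m³.
The centroid lies 3.9/2 = 1.95 m below the top edge, so the centroid depth is h_c = 1.02 + 1.95 = 2.97 m.
A = 5.19 × 3.9 = 20.241 m².
Resultant F = γ·h_c·A = 7.74009 × 2.97 × 20.241 = 465.301 kN.
I_c = b·h³/12 = 5.19 × 3.9³/12 = 25.6555 m⁴.
Centre of pressure: y_p = y_c + I_c/(y_c·A) = 2.97 + 25.6555/(2.97 × 20.241) = 2.97 + 0.426768 = 3.39677 m along the plane.

h_p = 3.397 m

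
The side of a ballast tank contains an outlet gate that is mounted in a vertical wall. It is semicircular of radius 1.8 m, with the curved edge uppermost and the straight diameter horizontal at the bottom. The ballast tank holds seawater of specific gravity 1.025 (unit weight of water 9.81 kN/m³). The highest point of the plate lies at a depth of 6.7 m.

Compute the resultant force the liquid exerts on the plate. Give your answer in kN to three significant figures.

F ≈ 396 kN

γ = 1.025 × 9.81 = 10.05525 kN/m³.
The centroid lies 4r/(3π) = 0.763944 m above the diameter, so r − 4r/(3π) = 1.8 − 0.763944 = 1.03606 m below the topmost point, so the centroid depth is h_c = 6.7 + 1.03606 = 7.73606 m.
A = πr²/2 = π × 1.8²/2 = 5.08938 m².
Resultant F = γ·h_c·A = 10.05525 × 7.73606 × 5.08938 = 395.893 kN.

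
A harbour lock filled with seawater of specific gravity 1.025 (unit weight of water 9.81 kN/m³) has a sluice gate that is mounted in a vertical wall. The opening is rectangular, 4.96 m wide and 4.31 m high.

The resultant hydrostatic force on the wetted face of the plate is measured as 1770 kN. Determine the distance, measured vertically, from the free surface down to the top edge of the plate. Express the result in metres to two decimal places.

d_top ≈ 6.08 m

γ = 1.025 × 9.81 = 10.05525 kN/m³.
A = 4.96 × 4.31 = 21.3776 m².
From F = γ·h_c·A, the centroid depth is h_c = 1770/(10.05525 × 21.3776) = 8.2342 m.
The centroid lies 4.31/2 = 2.155 m below the top edge, so the top edge sits at h_top = 8.2342 − 2.155 = 6.0792 m below the surface.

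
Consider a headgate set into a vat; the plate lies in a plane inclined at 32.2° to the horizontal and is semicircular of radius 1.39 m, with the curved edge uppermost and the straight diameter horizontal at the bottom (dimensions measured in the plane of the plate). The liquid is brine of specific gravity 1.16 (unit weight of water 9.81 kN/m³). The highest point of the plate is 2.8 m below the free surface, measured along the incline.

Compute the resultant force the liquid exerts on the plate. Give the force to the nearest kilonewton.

γ = 1.16 × 9.81 = 11.3796 kN/m³.
Let θ = 32.2° be the plate's angle to the horizontal; measure y along the incline from where the plane meets the free surface. Vertical depth h = y·sinθ with sinθ = 0.532876.
The centroid lies 4r/(3π) = 0.589934 m above the diameter, so r − 4r/(3π) = 1.39 − 0.589934 = 0.800066 m below the topmost point, so y_c = 2.8 + 0.800066 = 3.60007 m and h_c = 3.60007 × 0.532876 = 1.91839 m.
A = πr²/2 = π × 1.39²/2 = 3.03494 m².
Resultant F = γ·h_c·A = 11.3796 × 1.91839 × 3.03494 = 66.2543 kN.

F ≈ 66 kN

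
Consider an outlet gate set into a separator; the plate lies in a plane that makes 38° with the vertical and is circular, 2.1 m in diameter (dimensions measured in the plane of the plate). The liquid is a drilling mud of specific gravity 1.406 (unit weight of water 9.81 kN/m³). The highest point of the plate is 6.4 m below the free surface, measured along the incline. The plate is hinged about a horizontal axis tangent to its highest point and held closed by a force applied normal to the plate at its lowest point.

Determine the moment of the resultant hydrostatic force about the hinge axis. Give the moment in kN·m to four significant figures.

M ≈ 304.9 kN·m

γ = 1.406 × 9.81 = 13.79286 kN/m³.
The plate makes 38° with the vertical, i.e. θ = 90° − 38° = 52° to the horizontal. Measuring y along the incline from the free-surface line, vertical depth h = y·sinθ with sinθ = 0.788011.
The centroid is at the centre, 1.05 m below the top of the plate, so y_c = 6.4 + 1.05 = 7.45 m and h_c = 7.45 × 0.788011 = 5.87068 m.
A = π(1.05)² = 3.46361 m².
Resultant F = γ·h_c·A = 13.79286 × 5.87068 × 3.46361 = 280.461 kN.
I_c = πr⁴/4 = π × 1.05⁴/4 = 0.954656 m⁴.
Centre of pressure: y_p = y_c + I_c/(y_c·A) = 7.45 + 0.954656/(7.45 × 3.46361) = 7.45 + 0.0369966 = 7.487 m along the plane.
The resultant acts 1.05 + 0.0369966 = 1.087 m (along the plate) below the hinge at the top edge, so the moment about the hinge is M = F × 1.087 = 280.461 × 1.087 = 304.861 kN·m.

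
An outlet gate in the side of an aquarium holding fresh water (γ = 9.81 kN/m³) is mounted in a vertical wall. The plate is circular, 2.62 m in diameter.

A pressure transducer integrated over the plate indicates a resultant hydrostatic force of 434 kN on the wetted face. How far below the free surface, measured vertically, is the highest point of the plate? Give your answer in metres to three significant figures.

γ = 9.81 kN/m³.
A = π(1.31)² = 5.39129 m².
From F = γ·h_c·A, the centroid depth is h_c = 434/(9.81 × 5.39129) = 8.20593 m.
The centroid is at the centre, 1.31 m below the top of the plate, so the highest point sits at h_top = 8.20593 − 1.31 = 6.89593 m below the surface.

d_top ≈ 6.90 m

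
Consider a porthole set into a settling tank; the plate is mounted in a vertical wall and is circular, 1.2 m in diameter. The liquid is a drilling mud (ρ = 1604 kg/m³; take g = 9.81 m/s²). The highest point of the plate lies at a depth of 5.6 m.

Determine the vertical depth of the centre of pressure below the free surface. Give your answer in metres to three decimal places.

h_p = 6.215 m

γ = ρg = 1604 × 9.81 / 1000 = 15.73524 kN/m³.
The centroid is at the centre, 0.6 m below the top of the plate, so the centroid depth is h_c = 5.6 + 0.6 = 6.2 m.
A = π(0.6)² = 1.13097 m².
Resultant F = γ·h_c·A = 15.73524 × 6.2 × 1.13097 = 110.336 kN.
I_c = πr⁴/4 = π × 0.6⁴/4 = 0.101788 m⁴.
Centre of pressure: y_p = y_c + I_c/(y_c·A) = 6.2 + 0.101788/(6.2 × 1.13097) = 6.2 + 0.0145162 = 6.21452 m along the plane.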